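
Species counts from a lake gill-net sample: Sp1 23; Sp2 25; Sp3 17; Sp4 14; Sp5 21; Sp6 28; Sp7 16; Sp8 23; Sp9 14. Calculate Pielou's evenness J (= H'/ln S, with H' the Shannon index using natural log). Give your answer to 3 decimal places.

Total N = 23+25+17+14+21+28+16+23+14 = 181, so the proportions are 0.12707, 0.13812, 0.09392, 0.07735, 0.11602, 0.1547, 0.0884, 0.12707, 0.07735 (working shown to 5 dp, full precision carried).
H' = −Σ pᵢ ln pᵢ = −((-0.26215) + (-0.27343) + (-0.22215) + (-0.19797) + (-0.24991) + (-0.28871) + (-0.21444) + (-0.26215) + (-0.19797)) = 2.16888.
With S = 9 species, ln S = 2.19722, so J = 2.16888/2.19722 = 0.98710, i.e. 0.987 to 3 decimal places.

0.987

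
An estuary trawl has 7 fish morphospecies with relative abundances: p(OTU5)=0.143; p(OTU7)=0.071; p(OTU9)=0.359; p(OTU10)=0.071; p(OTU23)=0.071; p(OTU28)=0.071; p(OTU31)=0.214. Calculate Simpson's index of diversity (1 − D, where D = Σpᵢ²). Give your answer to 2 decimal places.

0.78

D = 0.143² + 0.071² + 0.359² + 0.071² + 0.071² + 0.071² + 0.214² = 0.0204 + 0.0050 + 0.1289 + 0.0050 + 0.0050 + 0.0050 + 0.0458 = 0.2153 (working shown to 4 dp, full precision carried).
So 1 − D = 0.7847, i.e. 0.78 to 2 decimal places.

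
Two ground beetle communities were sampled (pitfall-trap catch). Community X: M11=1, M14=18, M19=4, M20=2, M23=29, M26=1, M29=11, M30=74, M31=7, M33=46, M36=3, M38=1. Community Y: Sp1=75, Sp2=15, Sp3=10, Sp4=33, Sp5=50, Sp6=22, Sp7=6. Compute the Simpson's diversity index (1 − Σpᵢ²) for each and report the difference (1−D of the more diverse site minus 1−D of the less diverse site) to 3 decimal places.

0.005

Community X: N=197, proportions 0.00508, 0.09137, 0.0203, 0.01015, 0.14721, 0.00508, 0.05584, 0.37563, 0.03553, 0.2335, 0.01523, 0.00508, giving 1−D = 0.76915 (working shown to 5 dp, full precision carried).
Community Y: N=211, proportions 0.35545, 0.07109, 0.04739, 0.1564, 0.23697, 0.10427, 0.02844, giving 1−D = 0.77406.
Difference = |0.76915 − 0.77406| = 0.00491, i.e. 0.005 to 3 decimal places.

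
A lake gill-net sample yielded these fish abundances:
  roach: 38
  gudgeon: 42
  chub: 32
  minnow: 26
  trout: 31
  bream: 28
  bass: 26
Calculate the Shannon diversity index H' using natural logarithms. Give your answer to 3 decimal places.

Total N = 38+42+32+26+31+28+26 = 223, so the proportions are 0.1704, 0.18834, 0.1435, 0.11659, 0.13901, 0.12556, 0.11659 (working shown to 5 dp, full precision carried).
Each pᵢ ln pᵢ term: 0.1704×(-1.76959)=-0.30154, 0.18834×(-1.66950)=-0.31444, 0.1435×(-1.94144)=-0.27859, 0.11659×(-2.14908)=-0.25056, 0.13901×(-1.97318)=-0.27430, 0.12556×(-2.07497)=-0.26053, 0.11659×(-2.14908)=-0.25056.
Sum = -1.93053, so H' = 1.931.

1.931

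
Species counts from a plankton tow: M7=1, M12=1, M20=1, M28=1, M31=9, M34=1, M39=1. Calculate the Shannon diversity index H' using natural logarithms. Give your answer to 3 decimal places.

1.390

Total N = 1+1+1+1+9+1+1 = 15, so the proportions are 0.06667, 0.06667, 0.06667, 0.06667, 0.6, 0.06667, 0.06667 (working shown to 5 dp, full precision carried).
Each pᵢ ln pᵢ term: 0.06667×(-2.70805)=-0.18054, 0.06667×(-2.70805)=-0.18054, 0.06667×(-2.70805)=-0.18054, 0.06667×(-2.70805)=-0.18054, 0.6×(-0.51083)=-0.30650, 0.06667×(-2.70805)=-0.18054, 0.06667×(-2.70805)=-0.18054.
Sum = -1.38972, so H' = 1.390.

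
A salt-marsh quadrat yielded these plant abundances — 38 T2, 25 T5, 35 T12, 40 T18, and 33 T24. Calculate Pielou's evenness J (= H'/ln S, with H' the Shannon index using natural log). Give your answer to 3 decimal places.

Total N = 38+25+35+40+33 = 171, so the proportions are 0.22222, 0.1462, 0.20468, 0.23392, 0.19298 (working shown to 5 dp, full precision carried).
H' = −Σ pᵢ ln pᵢ = −((-0.33424) + (-0.28111) + (-0.32468) + (-0.33983) + (-0.31749)) = 1.59735.
With S = 5 species, ln S = 1.60944, so J = 1.59735/1.60944 = 0.99249, i.e. 0.992 to 3 decimal places.

0.992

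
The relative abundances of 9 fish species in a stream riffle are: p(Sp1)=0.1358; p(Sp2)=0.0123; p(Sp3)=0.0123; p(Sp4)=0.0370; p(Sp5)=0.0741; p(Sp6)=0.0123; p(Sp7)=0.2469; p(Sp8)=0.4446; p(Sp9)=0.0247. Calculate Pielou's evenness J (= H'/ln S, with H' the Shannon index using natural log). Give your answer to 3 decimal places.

0.703

H' = −Σ pᵢ ln pᵢ = −((-0.27113) + (-0.05410) + (-0.05410) + (-0.12198) + (-0.19283) + (-0.05410) + (-0.34536) + (-0.36038) + (-0.09141)) = 1.54540 (working shown to 5 dp, full precision carried).
With S = 9 species, ln S = 2.19722, so J = 1.54540/2.19722 = 0.70334, i.e. 0.703 to 3 decimal places.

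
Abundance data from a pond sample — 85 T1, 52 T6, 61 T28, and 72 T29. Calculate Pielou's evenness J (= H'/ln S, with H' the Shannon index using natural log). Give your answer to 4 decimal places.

0.9880

Total N = 85+52+61+72 = 270, so the proportions are 0.314815, 0.192593, 0.225926, 0.266667 (working shown to 6 dp, full precision carried).
H' = −Σ pᵢ ln pᵢ = −((-0.363854) + (-0.317234) + (-0.336076) + (-0.352468)) = 1.369632.
With S = 4 species, ln S = 1.386294, so J = 1.369632/1.386294 = 0.987981, i.e. 0.9880 to 4 decimal places.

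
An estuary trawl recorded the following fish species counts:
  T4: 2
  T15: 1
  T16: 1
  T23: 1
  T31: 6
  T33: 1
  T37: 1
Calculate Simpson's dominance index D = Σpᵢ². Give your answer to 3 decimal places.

0.266

Total N = 2+1+1+1+6+1+1 = 13, so the proportions are 0.15385, 0.07692, 0.07692, 0.07692, 0.46154, 0.07692, 0.07692 (working shown to 5 dp, full precision carried).
D = 0.15385² + 0.07692² + 0.07692² + 0.07692² + 0.46154² + 0.07692² + 0.07692² = 0.02367 + 0.00592 + 0.00592 + 0.00592 + 0.21302 + 0.00592 + 0.00592 = 0.26627.
To 3 decimal places, D = 0.266.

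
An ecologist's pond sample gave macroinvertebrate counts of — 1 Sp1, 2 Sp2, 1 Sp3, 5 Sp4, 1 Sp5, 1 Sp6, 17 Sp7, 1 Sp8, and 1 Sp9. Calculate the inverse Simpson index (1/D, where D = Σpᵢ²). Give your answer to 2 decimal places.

2.78

Total N = 1+2+1+5+1+1+17+1+1 = 30, so the proportions are 0.03333, 0.06667, 0.03333, 0.16667, 0.03333, 0.03333, 0.56667, 0.03333, 0.03333 (working shown to 5 dp, full precision carried).
D = 0.03333² + 0.06667² + 0.03333² + 0.16667² + 0.03333² + 0.03333² + 0.56667² + 0.03333² + 0.03333² = 0.00111 + 0.00444 + 0.00111 + 0.02778 + 0.00111 + 0.00111 + 0.32111 + 0.00111 + 0.00111 = 0.36000.
So 1/D = 2.7778, i.e. 2.78 to 2 decimal places.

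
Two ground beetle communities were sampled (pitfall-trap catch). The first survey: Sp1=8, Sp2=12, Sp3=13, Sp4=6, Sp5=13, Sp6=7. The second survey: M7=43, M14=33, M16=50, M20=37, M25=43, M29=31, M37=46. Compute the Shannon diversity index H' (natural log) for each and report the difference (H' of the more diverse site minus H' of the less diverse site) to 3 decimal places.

0.186

The first survey: N=59, proportions 0.13559, 0.20339, 0.22034, 0.10169, 0.22034, 0.11864, giving H' = 1.74677 (working shown to 5 dp, full precision carried).
The second survey: N=283, proportions 0.15194, 0.11661, 0.17668, 0.13074, 0.15194, 0.10954, 0.16254, giving H' = 1.93299.
Difference = |1.74677 − 1.93299| = 0.18622, i.e. 0.186 to 3 decimal places.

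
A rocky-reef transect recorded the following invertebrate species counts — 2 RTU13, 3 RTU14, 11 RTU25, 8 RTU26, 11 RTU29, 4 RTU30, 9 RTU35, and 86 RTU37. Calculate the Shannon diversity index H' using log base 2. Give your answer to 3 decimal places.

Total N = 2+3+11+8+11+4+9+86 = 134, so the proportions are 0.01493, 0.02239, 0.08209, 0.0597, 0.08209, 0.02985, 0.06716, 0.64179 (working shown to 5 dp, full precision carried).
Each pᵢ log₂ pᵢ term: 0.01493×(-6.06609)=-0.09054, 0.02239×(-5.48113)=-0.12271, 0.08209×(-3.60666)=-0.29607, 0.0597×(-4.06609)=-0.24275, 0.08209×(-3.60666)=-0.29607, 0.02985×(-5.06609)=-0.15123, 0.06716×(-3.89616)=-0.26168, 0.64179×(-0.63982)=-0.41063.
Sum = -1.87168, so H' = 1.872.

1.872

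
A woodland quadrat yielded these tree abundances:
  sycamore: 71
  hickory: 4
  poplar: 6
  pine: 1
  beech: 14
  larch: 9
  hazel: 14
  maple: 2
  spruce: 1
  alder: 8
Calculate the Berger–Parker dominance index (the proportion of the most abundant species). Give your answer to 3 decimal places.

Total N = 71+4+6+1+14+9+14+2+1+8 = 130, so the proportions are 0.54615, 0.03077, 0.04615, 0.00769, 0.10769, 0.06923, 0.10769, 0.01538, 0.00769, 0.06154 (working shown to 5 dp, full precision carried).
The largest proportion is 0.54615, i.e. d = 0.546 to 3 decimal places.

0.546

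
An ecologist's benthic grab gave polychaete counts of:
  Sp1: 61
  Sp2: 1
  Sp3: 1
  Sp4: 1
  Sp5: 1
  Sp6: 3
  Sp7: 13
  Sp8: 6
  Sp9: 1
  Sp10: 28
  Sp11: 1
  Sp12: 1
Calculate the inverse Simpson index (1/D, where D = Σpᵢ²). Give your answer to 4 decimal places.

2.9463

Total N = 61+1+1+1+1+3+13+6+1+28+1+1 = 118, so the proportions are 0.5169492, 0.0084746, 0.0084746, 0.0084746, 0.0084746, 0.0254237, 0.1101695, 0.0508475, 0.0084746, 0.2372881, 0.0084746, 0.0084746 (working shown to 7 dp, full precision carried).
D = 0.5169492² + 0.0084746² + 0.0084746² + 0.0084746² + 0.0084746² + 0.0254237² + 0.1101695² + 0.0508475² + 0.0084746² + 0.2372881² + 0.0084746² + 0.0084746² = 0.2672364 + 0.0000718 + 0.0000718 + 0.0000718 + 0.0000718 + 0.0006464 + 0.0121373 + 0.0025855 + 0.0000718 + 0.0563057 + 0.0000718 + 0.0000718 = 0.3394140.
So 1/D = 2.946255, i.e. 2.9463 to 4 decimal places.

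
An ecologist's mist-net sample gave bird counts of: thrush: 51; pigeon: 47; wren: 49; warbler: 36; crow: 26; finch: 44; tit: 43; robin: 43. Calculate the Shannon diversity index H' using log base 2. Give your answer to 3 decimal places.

Total N = 51+47+49+36+26+44+43+43 = 339, so the proportions are 0.15044, 0.13864, 0.14454, 0.10619, 0.0767, 0.12979, 0.12684, 0.12684 (working shown to 5 dp, full precision carried).
Each pᵢ log₂ pᵢ term: 0.15044×(-2.73272)=-0.41112, 0.13864×(-2.85055)=-0.39521, 0.14454×(-2.79043)=-0.40334, 0.10619×(-3.23522)=-0.34356, 0.0767×(-3.70470)=-0.28414, 0.12979×(-2.94571)=-0.38233, 0.12684×(-2.97888)=-0.37785, 0.12684×(-2.97888)=-0.37785.
Sum = -2.97540, so H' = 2.975.

2.975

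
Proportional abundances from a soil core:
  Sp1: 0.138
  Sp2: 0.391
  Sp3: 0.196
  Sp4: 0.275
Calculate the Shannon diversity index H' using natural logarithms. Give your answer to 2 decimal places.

Each pᵢ ln pᵢ term (working shown to 4 dp, full precision carried): 0.138×(-1.9805)=-0.2733, 0.391×(-0.9390)=-0.3672, 0.196×(-1.6296)=-0.3194, 0.275×(-1.2910)=-0.3550.
Sum = -1.3149, so H' = 1.31.

1.31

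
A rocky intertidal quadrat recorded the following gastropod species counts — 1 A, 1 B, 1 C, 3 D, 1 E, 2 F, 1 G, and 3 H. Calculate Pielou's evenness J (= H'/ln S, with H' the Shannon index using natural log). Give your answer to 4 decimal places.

Total N = 1+1+1+3+1+2+1+3 = 13, so the proportions are 0.076923, 0.076923, 0.076923, 0.230769, 0.076923, 0.153846, 0.076923, 0.230769 (working shown to 6 dp, full precision carried).
H' = −Σ pᵢ ln pᵢ = −((-0.197304) + (-0.197304) + (-0.197304) + (-0.338385) + (-0.197304) + (-0.287970) + (-0.197304) + (-0.338385)) = 1.951260.
With S = 8 species, ln S = 2.079442, so J = 1.951260/2.079442 = 0.938357, i.e. 0.9384 to 4 decimal places.

0.9384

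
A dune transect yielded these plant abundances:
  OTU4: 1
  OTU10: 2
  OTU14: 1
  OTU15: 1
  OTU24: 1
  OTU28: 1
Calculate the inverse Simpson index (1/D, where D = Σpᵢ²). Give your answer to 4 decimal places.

Total N = 1+2+1+1+1+1 = 7, so the proportions are 0.14285714, 0.28571429, 0.14285714, 0.14285714, 0.14285714, 0.14285714 (working shown to 8 dp, full precision carried).
D = 0.14285714² + 0.28571429² + 0.14285714² + 0.14285714² + 0.14285714² + 0.14285714² = 0.02040816 + 0.08163265 + 0.02040816 + 0.02040816 + 0.02040816 + 0.02040816 = 0.18367347.
So 1/D = 5.444444, i.e. 5.4444 to 4 decimal places.

5.4444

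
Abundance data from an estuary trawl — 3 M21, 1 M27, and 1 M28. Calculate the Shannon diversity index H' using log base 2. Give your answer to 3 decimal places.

Total N = 3+1+1 = 5, so the proportions are 0.6, 0.2, 0.2 (working shown to 5 dp, full precision carried).
Each pᵢ log₂ pᵢ term: 0.6×(-0.73697)=-0.44218, 0.2×(-2.32193)=-0.46439, 0.2×(-2.32193)=-0.46439.
Sum = -1.37095, so H' = 1.371.

1.371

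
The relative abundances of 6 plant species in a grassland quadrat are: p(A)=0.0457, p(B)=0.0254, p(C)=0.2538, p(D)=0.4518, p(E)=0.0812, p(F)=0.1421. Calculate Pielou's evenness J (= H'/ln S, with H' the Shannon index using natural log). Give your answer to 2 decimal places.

H' = −Σ pᵢ ln pᵢ = −((-0.1410) + (-0.0933) + (-0.3480) + (-0.3590) + (-0.2039) + (-0.2773)) = 1.4224 (working shown to 4 dp, full precision carried).
With S = 6 species, ln S = 1.7918, so J = 1.4224/1.7918 = 0.7939, i.e. 0.79 to 2 decimal places.

0.79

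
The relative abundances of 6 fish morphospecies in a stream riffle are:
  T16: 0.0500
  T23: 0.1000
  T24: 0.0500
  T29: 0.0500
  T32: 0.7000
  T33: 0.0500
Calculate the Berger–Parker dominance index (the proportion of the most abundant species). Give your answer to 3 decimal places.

0.700

The largest proportion is 0.7, i.e. d = 0.700 to 3 decimal places.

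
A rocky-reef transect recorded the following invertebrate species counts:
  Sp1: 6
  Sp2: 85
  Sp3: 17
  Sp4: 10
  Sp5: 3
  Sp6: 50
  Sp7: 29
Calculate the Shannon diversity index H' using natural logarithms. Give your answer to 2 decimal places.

1.52

Total N = 6+85+17+10+3+50+29 = 200, so the proportions are 0.03, 0.425, 0.085, 0.05, 0.015, 0.25, 0.145 (working shown to 4 dp, full precision carried).
Each pᵢ ln pᵢ term: 0.03×(-3.5066)=-0.1052, 0.425×(-0.8557)=-0.3637, 0.085×(-2.4651)=-0.2095, 0.05×(-2.9957)=-0.1498, 0.015×(-4.1997)=-0.0630, 0.25×(-1.3863)=-0.3466, 0.145×(-1.9310)=-0.2800.
Sum = -1.5177, so H' = 1.52.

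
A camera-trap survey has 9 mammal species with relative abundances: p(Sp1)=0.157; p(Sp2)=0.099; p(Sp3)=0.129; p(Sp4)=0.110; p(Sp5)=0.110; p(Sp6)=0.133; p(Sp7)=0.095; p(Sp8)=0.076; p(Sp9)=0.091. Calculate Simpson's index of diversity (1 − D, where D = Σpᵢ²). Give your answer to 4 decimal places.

D = 0.157² + 0.099² + 0.129² + 0.11² + 0.11² + 0.133² + 0.095² + 0.076² + 0.091² = 0.024649 + 0.009801 + 0.016641 + 0.012100 + 0.012100 + 0.017689 + 0.009025 + 0.005776 + 0.008281 = 0.116062 (working shown to 6 dp, full precision carried).
So 1 − D = 0.883938, i.e. 0.8839 to 4 decimal places.

0.8839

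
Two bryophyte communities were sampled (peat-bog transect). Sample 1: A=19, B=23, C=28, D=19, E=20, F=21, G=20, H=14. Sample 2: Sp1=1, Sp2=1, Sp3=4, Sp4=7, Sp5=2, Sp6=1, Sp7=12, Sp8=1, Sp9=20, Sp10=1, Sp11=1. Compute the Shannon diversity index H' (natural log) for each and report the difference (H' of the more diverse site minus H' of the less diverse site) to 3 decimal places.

0.294

Sample 1: N=164, proportions 0.11585, 0.14024, 0.17073, 0.11585, 0.12195, 0.12805, 0.12195, 0.08537, giving H' = 2.06317 (working shown to 5 dp, full precision carried).
Sample 2: N=51, proportions 0.01961, 0.01961, 0.07843, 0.13725, 0.03922, 0.01961, 0.23529, 0.01961, 0.39216, 0.01961, 0.01961, giving H' = 1.76935.
Difference = |2.06317 − 1.76935| = 0.29382, i.e. 0.294 to 3 decimal places.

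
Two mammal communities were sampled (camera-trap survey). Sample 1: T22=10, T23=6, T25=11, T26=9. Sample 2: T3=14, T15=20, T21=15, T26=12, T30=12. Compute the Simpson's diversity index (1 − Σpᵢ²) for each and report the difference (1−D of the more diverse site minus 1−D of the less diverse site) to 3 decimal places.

Sample 1: N=36, proportions 0.2777778, 0.1666667, 0.3055556, 0.25, giving 1−D = 0.7391975 (working shown to 7 dp, full precision carried).
Sample 2: N=73, proportions 0.1917808, 0.2739726, 0.2054795, 0.1643836, 0.1643836, giving 1−D = 0.7918934.
Difference = |0.7391975 − 0.7918934| = 0.0526959, i.e. 0.053 to 3 decimal places.

0.053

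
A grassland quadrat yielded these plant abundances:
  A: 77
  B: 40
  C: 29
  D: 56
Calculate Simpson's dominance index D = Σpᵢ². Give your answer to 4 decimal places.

0.2820

Total N = 77+40+29+56 = 202, so the proportions are 0.381188, 0.19802, 0.143564, 0.277228 (working shown to 6 dp, full precision carried).
D = 0.381188² + 0.19802² + 0.143564² + 0.277228² = 0.145304 + 0.039212 + 0.020611 + 0.076855 = 0.281982.
To 4 decimal places, D = 0.2820.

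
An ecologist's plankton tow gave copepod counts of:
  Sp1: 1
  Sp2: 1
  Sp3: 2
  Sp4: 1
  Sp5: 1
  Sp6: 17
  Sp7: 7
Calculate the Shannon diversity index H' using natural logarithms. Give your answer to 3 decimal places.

1.295

Total N = 1+1+2+1+1+17+7 = 30, so the proportions are 0.03333, 0.03333, 0.06667, 0.03333, 0.03333, 0.56667, 0.23333 (working shown to 5 dp, full precision carried).
Each pᵢ ln pᵢ term: 0.03333×(-3.40120)=-0.11337, 0.03333×(-3.40120)=-0.11337, 0.06667×(-2.70805)=-0.18054, 0.03333×(-3.40120)=-0.11337, 0.03333×(-3.40120)=-0.11337, 0.56667×(-0.56798)=-0.32186, 0.23333×(-1.45529)=-0.33957.
Sum = -1.29545, so H' = 1.295.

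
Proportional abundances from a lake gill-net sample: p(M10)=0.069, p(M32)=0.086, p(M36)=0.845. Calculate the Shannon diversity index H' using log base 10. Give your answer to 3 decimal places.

Each pᵢ log₁₀ pᵢ term (working shown to 5 dp, full precision carried): 0.069×(-1.16115)=-0.08012, 0.086×(-1.06550)=-0.09163, 0.845×(-0.07314)=-0.06181.
Sum = -0.23356, so H' = 0.234.

0.234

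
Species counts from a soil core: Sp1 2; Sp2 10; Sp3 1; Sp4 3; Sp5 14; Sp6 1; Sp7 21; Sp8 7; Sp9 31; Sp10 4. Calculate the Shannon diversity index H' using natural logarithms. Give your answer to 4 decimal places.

1.8389

Total N = 2+10+1+3+14+1+21+7+31+4 = 94, so the proportions are 0.021277, 0.106383, 0.010638, 0.031915, 0.148936, 0.010638, 0.223404, 0.074468, 0.329787, 0.042553 (working shown to 6 dp, full precision carried).
Each pᵢ ln pᵢ term: 0.021277×(-3.850148)=-0.081918, 0.106383×(-2.240710)=-0.238373, 0.010638×(-4.543295)=-0.048333, 0.031915×(-3.444682)=-0.109937, 0.148936×(-1.904237)=-0.283610, 0.010638×(-4.543295)=-0.048333, 0.223404×(-1.498772)=-0.334832, 0.074468×(-2.597385)=-0.193422, 0.329787×(-1.109308)=-0.365835, 0.042553×(-3.157000)=-0.134340.
Sum = -1.838934, so H' = 1.8389.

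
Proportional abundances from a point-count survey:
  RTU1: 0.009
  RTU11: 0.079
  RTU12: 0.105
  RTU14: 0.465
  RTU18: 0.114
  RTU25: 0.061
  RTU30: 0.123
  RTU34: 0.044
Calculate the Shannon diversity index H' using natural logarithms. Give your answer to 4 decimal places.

1.6490

Each pᵢ ln pᵢ term (working shown to 6 dp, full precision carried): 0.009×(-4.710531)=-0.042395, 0.079×(-2.538307)=-0.200526, 0.105×(-2.253795)=-0.236648, 0.465×(-0.765718)=-0.356059, 0.114×(-2.171557)=-0.247557, 0.061×(-2.796881)=-0.170610, 0.123×(-2.095571)=-0.257755, 0.044×(-3.123566)=-0.137437.
Sum = -1.648988, so H' = 1.6490.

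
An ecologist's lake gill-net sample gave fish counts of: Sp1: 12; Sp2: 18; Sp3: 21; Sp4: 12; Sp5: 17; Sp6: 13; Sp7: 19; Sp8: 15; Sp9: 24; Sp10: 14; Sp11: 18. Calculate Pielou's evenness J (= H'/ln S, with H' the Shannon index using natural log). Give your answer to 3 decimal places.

Total N = 12+18+21+12+17+13+19+15+24+14+18 = 183, so the proportions are 0.06557, 0.09836, 0.11475, 0.06557, 0.0929, 0.07104, 0.10383, 0.08197, 0.13115, 0.0765, 0.09836 (working shown to 5 dp, full precision carried).
H' = −Σ pᵢ ln pᵢ = −((-0.17866) + (-0.22811) + (-0.24844) + (-0.17866) + (-0.22075) + (-0.18786) + (-0.23517) + (-0.20504) + (-0.26642) + (-0.19664) + (-0.22811)) = 2.37386.
With S = 11 species, ln S = 2.39790, so J = 2.37386/2.39790 = 0.98997, i.e. 0.990 to 3 decimal places.

0.990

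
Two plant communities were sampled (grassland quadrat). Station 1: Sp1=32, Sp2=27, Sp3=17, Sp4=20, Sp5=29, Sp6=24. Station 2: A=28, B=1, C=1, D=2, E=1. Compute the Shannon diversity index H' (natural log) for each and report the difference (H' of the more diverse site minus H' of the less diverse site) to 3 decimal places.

1.143

Station 1: N=149, proportions 0.21477, 0.18121, 0.11409, 0.13423, 0.19463, 0.16107, giving H' = 1.76975 (working shown to 5 dp, full precision carried).
Station 2: N=33, proportions 0.84848, 0.0303, 0.0303, 0.06061, 0.0303, giving H' = 0.62717.
Difference = |1.76975 − 0.62717| = 1.14258, i.e. 1.143 to 3 decimal places.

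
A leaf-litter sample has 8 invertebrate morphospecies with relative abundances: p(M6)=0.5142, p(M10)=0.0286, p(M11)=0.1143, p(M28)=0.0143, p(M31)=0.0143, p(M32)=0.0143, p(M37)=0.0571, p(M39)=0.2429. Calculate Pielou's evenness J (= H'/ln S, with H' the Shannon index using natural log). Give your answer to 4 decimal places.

0.6641

H' = −Σ pᵢ ln pᵢ = −((-0.342017) + (-0.101654) + (-0.247909) + (-0.060739) + (-0.060739) + (-0.060739) + (-0.163475) + (-0.343729)) = 1.381001 (working shown to 6 dp, full precision carried).
With S = 8 species, ln S = 2.079442, so J = 1.381001/2.079442 = 0.664121, i.e. 0.6641 to 4 decimal places.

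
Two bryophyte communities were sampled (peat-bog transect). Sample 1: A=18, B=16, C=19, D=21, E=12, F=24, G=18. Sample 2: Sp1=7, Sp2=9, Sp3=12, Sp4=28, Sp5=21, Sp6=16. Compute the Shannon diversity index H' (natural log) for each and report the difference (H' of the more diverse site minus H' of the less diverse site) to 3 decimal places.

0.242

Sample 1: N=128, proportions 0.140625, 0.125, 0.1484375, 0.1640625, 0.09375, 0.1875, 0.140625, giving H' = 1.9271374 (working shown to 7 dp, full precision carried).
Sample 2: N=93, proportions 0.0752688, 0.0967742, 0.1290323, 0.3010753, 0.2258065, 0.172043, giving H' = 1.6851437.
Difference = |1.9271374 − 1.6851437| = 0.2419937, i.e. 0.242 to 3 decimal places.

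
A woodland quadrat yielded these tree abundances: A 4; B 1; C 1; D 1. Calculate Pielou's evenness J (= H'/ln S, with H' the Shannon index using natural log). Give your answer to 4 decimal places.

Total N = 4+1+1+1 = 7, so the proportions are 0.571429, 0.142857, 0.142857, 0.142857 (working shown to 6 dp, full precision carried).
H' = −Σ pᵢ ln pᵢ = −((-0.319780) + (-0.277987) + (-0.277987) + (-0.277987)) = 1.153742.
With S = 4 species, ln S = 1.386294, so J = 1.153742/1.386294 = 0.832249, i.e. 0.8322 to 4 decimal places.

0.8322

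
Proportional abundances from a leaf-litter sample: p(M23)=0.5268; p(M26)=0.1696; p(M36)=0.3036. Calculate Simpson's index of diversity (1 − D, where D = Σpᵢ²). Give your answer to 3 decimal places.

D = 0.5268² + 0.1696² + 0.3036² = 0.27752 + 0.02876 + 0.09217 = 0.39846 (working shown to 5 dp, full precision carried).
So 1 − D = 0.60154, i.e. 0.602 to 3 decimal places.

0.602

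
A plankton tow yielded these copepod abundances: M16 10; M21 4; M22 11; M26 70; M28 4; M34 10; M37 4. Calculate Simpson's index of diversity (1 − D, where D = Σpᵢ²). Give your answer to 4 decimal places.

Total N = 10+4+11+70+4+10+4 = 113, so the proportions are 0.088496, 0.035398, 0.097345, 0.619469, 0.035398, 0.088496, 0.035398 (working shown to 6 dp, full precision carried).
D = 0.088496² + 0.035398² + 0.097345² + 0.619469² + 0.035398² + 0.088496² + 0.035398² = 0.007831 + 0.001253 + 0.009476 + 0.383742 + 0.001253 + 0.007831 + 0.001253 = 0.412640.
So 1 − D = 0.587360, i.e. 0.5874 to 4 decimal places.

0.5874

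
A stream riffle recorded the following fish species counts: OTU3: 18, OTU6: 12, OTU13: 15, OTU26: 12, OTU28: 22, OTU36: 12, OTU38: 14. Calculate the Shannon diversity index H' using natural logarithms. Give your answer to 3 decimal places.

1.920

Total N = 18+12+15+12+22+12+14 = 105, so the proportions are 0.17143, 0.11429, 0.14286, 0.11429, 0.20952, 0.11429, 0.13333 (working shown to 5 dp, full precision carried).
Each pᵢ ln pᵢ term: 0.17143×(-1.76359)=-0.30233, 0.11429×(-2.16905)=-0.24789, 0.14286×(-1.94591)=-0.27799, 0.11429×(-2.16905)=-0.24789, 0.20952×(-1.56292)=-0.32747, 0.11429×(-2.16905)=-0.24789, 0.13333×(-2.01490)=-0.26865.
Sum = -1.92011, so H' = 1.920.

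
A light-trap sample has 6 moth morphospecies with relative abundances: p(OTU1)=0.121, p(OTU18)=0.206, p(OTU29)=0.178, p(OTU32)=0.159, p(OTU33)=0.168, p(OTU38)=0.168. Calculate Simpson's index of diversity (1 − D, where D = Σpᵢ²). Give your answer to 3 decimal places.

0.830

D = 0.121² + 0.206² + 0.178² + 0.159² + 0.168² + 0.168² = 0.01464 + 0.04244 + 0.03168 + 0.02528 + 0.02822 + 0.02822 = 0.17049 (working shown to 5 dp, full precision carried).
So 1 − D = 0.82951, i.e. 0.830 to 3 decimal places.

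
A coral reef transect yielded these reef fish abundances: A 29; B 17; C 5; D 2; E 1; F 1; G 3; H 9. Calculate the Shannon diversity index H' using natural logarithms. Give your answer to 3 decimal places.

1.543

Total N = 29+17+5+2+1+1+3+9 = 67, so the proportions are 0.43284, 0.25373, 0.07463, 0.02985, 0.01493, 0.01493, 0.04478, 0.13433 (working shown to 5 dp, full precision carried).
Each pᵢ ln pᵢ term: 0.43284×(-0.83740)=-0.36246, 0.25373×(-1.37148)=-0.34799, 0.07463×(-2.59525)=-0.19368, 0.02985×(-3.51155)=-0.10482, 0.01493×(-4.20469)=-0.06276, 0.01493×(-4.20469)=-0.06276, 0.04478×(-3.10608)=-0.13908, 0.13433×(-2.00747)=-0.26966.
Sum = -1.54319, so H' = 1.543.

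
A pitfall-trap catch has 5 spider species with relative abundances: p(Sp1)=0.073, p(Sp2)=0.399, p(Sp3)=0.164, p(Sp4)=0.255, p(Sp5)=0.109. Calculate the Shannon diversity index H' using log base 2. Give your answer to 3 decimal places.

2.084

Each pᵢ log₂ pᵢ term (working shown to 5 dp, full precision carried): 0.073×(-3.77596)=-0.27565, 0.399×(-1.32554)=-0.52889, 0.164×(-2.60823)=-0.42775, 0.255×(-1.97143)=-0.50271, 0.109×(-3.19760)=-0.34854.
Sum = -2.08354, so H' = 2.084.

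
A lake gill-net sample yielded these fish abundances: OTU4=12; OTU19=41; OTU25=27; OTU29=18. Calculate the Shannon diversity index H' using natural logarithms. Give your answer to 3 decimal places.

1.288

Total N = 12+41+27+18 = 98, so the proportions are 0.12245, 0.41837, 0.27551, 0.18367 (working shown to 5 dp, full precision carried).
Each pᵢ ln pᵢ term: 0.12245×(-2.10006)=-0.25715, 0.41837×(-0.87140)=-0.36456, 0.27551×(-1.28913)=-0.35517, 0.18367×(-1.69460)=-0.31125.
Sum = -1.28813, so H' = 1.288.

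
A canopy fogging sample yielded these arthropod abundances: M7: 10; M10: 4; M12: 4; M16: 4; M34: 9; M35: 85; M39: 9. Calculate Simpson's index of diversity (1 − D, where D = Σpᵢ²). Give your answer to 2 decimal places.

0.52

Total N = 10+4+4+4+9+85+9 = 125, so the proportions are 0.08, 0.032, 0.032, 0.032, 0.072, 0.68, 0.072 (working shown to 4 dp, full precision carried).
D = 0.08² + 0.032² + 0.032² + 0.032² + 0.072² + 0.68² + 0.072² = 0.0064 + 0.0010 + 0.0010 + 0.0010 + 0.0052 + 0.4624 + 0.0052 = 0.4822.
So 1 − D = 0.5178, i.e. 0.52 to 2 decimal places.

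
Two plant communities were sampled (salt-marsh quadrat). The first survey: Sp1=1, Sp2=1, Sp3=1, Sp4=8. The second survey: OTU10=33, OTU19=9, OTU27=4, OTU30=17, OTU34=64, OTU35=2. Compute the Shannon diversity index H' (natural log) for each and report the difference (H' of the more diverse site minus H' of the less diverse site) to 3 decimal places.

The first survey: N=11, proportions 0.090909, 0.090909, 0.090909, 0.727273, giving H' = 0.885574 (working shown to 6 dp, full precision carried).
The second survey: N=129, proportions 0.255814, 0.069767, 0.031008, 0.131783, 0.496124, 0.015504, giving H' = 1.321639.
Difference = |0.885574 − 1.321639| = 0.436065, i.e. 0.436 to 3 decimal places.

0.436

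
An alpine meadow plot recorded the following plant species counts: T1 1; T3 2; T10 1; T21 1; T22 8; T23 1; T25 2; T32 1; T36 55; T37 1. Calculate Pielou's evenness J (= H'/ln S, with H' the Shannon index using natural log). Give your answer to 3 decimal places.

Total N = 1+2+1+1+8+1+2+1+55+1 = 73, so the proportions are 0.0137, 0.0274, 0.0137, 0.0137, 0.10959, 0.0137, 0.0274, 0.0137, 0.75342, 0.0137 (working shown to 5 dp, full precision carried).
H' = −Σ pᵢ ln pᵢ = −((-0.05877) + (-0.09856) + (-0.05877) + (-0.05877) + (-0.24230) + (-0.05877) + (-0.09856) + (-0.05877) + (-0.21331) + (-0.05877)) = 1.00537.
With S = 10 species, ln S = 2.30259, so J = 1.00537/2.30259 = 0.43663, i.e. 0.437 to 3 decimal places.

0.437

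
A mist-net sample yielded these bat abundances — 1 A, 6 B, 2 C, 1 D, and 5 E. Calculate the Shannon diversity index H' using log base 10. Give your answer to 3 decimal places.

Total N = 1+6+2+1+5 = 15, so the proportions are 0.06667, 0.4, 0.13333, 0.06667, 0.33333 (working shown to 5 dp, full precision carried).
Each pᵢ log₁₀ pᵢ term: 0.06667×(-1.17609)=-0.07841, 0.4×(-0.39794)=-0.15918, 0.13333×(-0.87506)=-0.11667, 0.06667×(-1.17609)=-0.07841, 0.33333×(-0.47712)=-0.15904.
Sum = -0.59170, so H' = 0.592.

0.592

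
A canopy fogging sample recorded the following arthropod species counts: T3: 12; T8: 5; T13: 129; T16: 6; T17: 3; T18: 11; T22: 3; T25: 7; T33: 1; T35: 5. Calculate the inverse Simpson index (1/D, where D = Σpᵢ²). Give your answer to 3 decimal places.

1.942

Total N = 12+5+129+6+3+11+3+7+1+5 = 182, so the proportions are 0.065934, 0.027473, 0.708791, 0.032967, 0.016484, 0.06044, 0.016484, 0.038462, 0.005495, 0.027473 (working shown to 6 dp, full precision carried).
D = 0.065934² + 0.027473² + 0.708791² + 0.032967² + 0.016484² + 0.06044² + 0.016484² + 0.038462² + 0.005495² + 0.027473² = 0.004347 + 0.000755 + 0.502385 + 0.001087 + 0.000272 + 0.003653 + 0.000272 + 0.001479 + 0.000030 + 0.000755 = 0.515034.
So 1/D = 1.94162, i.e. 1.942 to 3 decimal places.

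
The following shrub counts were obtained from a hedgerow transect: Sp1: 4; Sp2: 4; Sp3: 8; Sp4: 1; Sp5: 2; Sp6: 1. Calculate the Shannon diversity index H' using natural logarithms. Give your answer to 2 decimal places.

1.54

Total N = 4+4+8+1+2+1 = 20, so the proportions are 0.2, 0.2, 0.4, 0.05, 0.1, 0.05 (working shown to 4 dp, full precision carried).
Each pᵢ ln pᵢ term: 0.2×(-1.6094)=-0.3219, 0.2×(-1.6094)=-0.3219, 0.4×(-0.9163)=-0.3665, 0.05×(-2.9957)=-0.1498, 0.1×(-2.3026)=-0.2303, 0.05×(-2.9957)=-0.1498.
Sum = -1.5401, so H' = 1.54.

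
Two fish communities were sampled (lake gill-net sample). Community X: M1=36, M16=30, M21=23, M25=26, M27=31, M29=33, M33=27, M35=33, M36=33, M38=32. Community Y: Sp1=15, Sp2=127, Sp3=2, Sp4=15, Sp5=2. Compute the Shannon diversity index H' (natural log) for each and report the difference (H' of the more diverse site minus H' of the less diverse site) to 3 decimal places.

1.556

Community X: N=304, proportions 0.118421, 0.098684, 0.075658, 0.085526, 0.101974, 0.108553, 0.088816, 0.108553, 0.108553, 0.105263, giving H' = 2.294763 (working shown to 6 dp, full precision carried).
Community Y: N=161, proportions 0.093168, 0.78882, 0.012422, 0.093168, 0.012422, giving H' = 0.738387.
Difference = |2.294763 − 0.738387| = 1.556376, i.e. 1.556 to 3 decimal places.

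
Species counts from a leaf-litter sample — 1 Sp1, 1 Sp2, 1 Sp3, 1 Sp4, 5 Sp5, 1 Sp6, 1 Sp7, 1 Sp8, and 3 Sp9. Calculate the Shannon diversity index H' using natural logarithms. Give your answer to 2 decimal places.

Total N = 1+1+1+1+5+1+1+1+3 = 15, so the proportions are 0.0667, 0.0667, 0.0667, 0.0667, 0.3333, 0.0667, 0.0667, 0.0667, 0.2 (working shown to 4 dp, full precision carried).
Each pᵢ ln pᵢ term: 0.0667×(-2.7081)=-0.1805, 0.0667×(-2.7081)=-0.1805, 0.0667×(-2.7081)=-0.1805, 0.0667×(-2.7081)=-0.1805, 0.3333×(-1.0986)=-0.3662, 0.0667×(-2.7081)=-0.1805, 0.0667×(-2.7081)=-0.1805, 0.0667×(-2.7081)=-0.1805, 0.2×(-1.6094)=-0.3219.
Sum = -1.9518, so H' = 1.95.

1.95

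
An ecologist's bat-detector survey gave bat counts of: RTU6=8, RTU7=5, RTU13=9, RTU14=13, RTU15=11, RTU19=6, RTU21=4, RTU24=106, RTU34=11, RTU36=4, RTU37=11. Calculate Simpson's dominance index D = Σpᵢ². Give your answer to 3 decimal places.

0.340

Total N = 8+5+9+13+11+6+4+106+11+4+11 = 188, so the proportions are 0.04255, 0.0266, 0.04787, 0.06915, 0.05851, 0.03191, 0.02128, 0.56383, 0.05851, 0.02128, 0.05851 (working shown to 5 dp, full precision carried).
D = 0.04255² + 0.0266² + 0.04787² + 0.06915² + 0.05851² + 0.03191² + 0.02128² + 0.56383² + 0.05851² + 0.02128² + 0.05851² = 0.00181 + 0.00071 + 0.00229 + 0.00478 + 0.00342 + 0.00102 + 0.00045 + 0.31790 + 0.00342 + 0.00045 + 0.00342 = 0.33969.
To 3 decimal places, D = 0.340.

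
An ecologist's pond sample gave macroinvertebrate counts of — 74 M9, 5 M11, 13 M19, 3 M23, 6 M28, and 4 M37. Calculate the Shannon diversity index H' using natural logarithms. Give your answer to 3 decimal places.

Total N = 74+5+13+3+6+4 = 105, so the proportions are 0.70476, 0.04762, 0.12381, 0.02857, 0.05714, 0.0381 (working shown to 5 dp, full precision carried).
Each pᵢ ln pᵢ term: 0.70476×(-0.34990)=-0.24659, 0.04762×(-3.04452)=-0.14498, 0.12381×(-2.08901)=-0.25864, 0.02857×(-3.55535)=-0.10158, 0.05714×(-2.86220)=-0.16355, 0.0381×(-3.26767)=-0.12448.
Sum = -1.03983, so H' = 1.040.

1.040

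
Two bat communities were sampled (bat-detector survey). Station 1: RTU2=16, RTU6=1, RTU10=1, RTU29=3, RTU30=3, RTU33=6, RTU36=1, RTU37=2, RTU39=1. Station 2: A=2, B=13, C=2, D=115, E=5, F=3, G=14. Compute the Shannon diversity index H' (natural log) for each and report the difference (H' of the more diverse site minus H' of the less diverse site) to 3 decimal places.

Station 1: N=34, proportions 0.47059, 0.02941, 0.02941, 0.08824, 0.08824, 0.17647, 0.02941, 0.05882, 0.02941, giving H' = 1.67077 (working shown to 5 dp, full precision carried).
Station 2: N=154, proportions 0.01299, 0.08442, 0.01299, 0.74675, 0.03247, 0.01948, 0.09091, giving H' = 0.94556.
Difference = |1.67077 − 0.94556| = 0.72521, i.e. 0.725 to 3 decimal places.

0.725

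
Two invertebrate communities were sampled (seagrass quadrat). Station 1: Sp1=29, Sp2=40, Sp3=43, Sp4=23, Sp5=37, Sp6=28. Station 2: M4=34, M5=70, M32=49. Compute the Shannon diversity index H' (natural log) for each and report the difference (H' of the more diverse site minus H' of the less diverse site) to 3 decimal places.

0.712

Station 1: N=200, proportions 0.145, 0.2, 0.215, 0.115, 0.185, 0.14, giving H' = 1.76852 (working shown to 5 dp, full precision carried).
Station 2: N=153, proportions 0.22222, 0.45752, 0.32026, giving H' = 1.05665.
Difference = |1.76852 − 1.05665| = 0.71187, i.e. 0.712 to 3 decimal places.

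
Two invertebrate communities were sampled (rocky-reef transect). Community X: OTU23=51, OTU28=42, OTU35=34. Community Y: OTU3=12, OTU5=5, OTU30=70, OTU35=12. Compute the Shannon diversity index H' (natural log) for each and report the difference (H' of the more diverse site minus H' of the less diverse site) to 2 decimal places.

Community X: N=127, proportions 0.4016, 0.3307, 0.2677, giving H' = 1.0851 (working shown to 4 dp, full precision carried).
Community Y: N=99, proportions 0.1212, 0.0505, 0.7071, 0.1212, giving H' = 0.9074.
Difference = |1.0851 − 0.9074| = 0.1777, i.e. 0.18 to 2 decimal places.

0.18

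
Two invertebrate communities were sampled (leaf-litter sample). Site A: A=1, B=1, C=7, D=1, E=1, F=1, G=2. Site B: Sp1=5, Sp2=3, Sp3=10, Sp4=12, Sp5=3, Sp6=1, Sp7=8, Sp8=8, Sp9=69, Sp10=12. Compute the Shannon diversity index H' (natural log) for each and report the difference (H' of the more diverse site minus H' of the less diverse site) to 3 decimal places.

0.081

Site A: N=14, proportions 0.07143, 0.07143, 0.5, 0.07143, 0.07143, 0.07143, 0.14286, giving H' = 1.56708 (working shown to 5 dp, full precision carried).
Site B: N=131, proportions 0.03817, 0.0229, 0.07634, 0.0916, 0.0229, 0.00763, 0.06107, 0.06107, 0.52672, 0.0916, giving H' = 1.64827.
Difference = |1.56708 − 1.64827| = 0.08119, i.e. 0.081 to 3 decimal places.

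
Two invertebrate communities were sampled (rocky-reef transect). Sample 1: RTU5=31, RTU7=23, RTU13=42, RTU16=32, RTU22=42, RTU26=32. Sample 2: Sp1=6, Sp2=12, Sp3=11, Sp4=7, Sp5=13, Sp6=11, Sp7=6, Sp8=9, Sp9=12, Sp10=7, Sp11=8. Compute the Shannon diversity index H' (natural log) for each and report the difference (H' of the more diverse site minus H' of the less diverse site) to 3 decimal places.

Sample 1: N=202, proportions 0.15347, 0.11386, 0.20792, 0.15842, 0.20792, 0.15842, giving H' = 1.77192 (working shown to 5 dp, full precision carried).
Sample 2: N=102, proportions 0.05882, 0.11765, 0.10784, 0.06863, 0.12745, 0.10784, 0.05882, 0.08824, 0.11765, 0.06863, 0.07843, giving H' = 2.36134.
Difference = |1.77192 − 2.36134| = 0.58942, i.e. 0.589 to 3 decimal places.

0.589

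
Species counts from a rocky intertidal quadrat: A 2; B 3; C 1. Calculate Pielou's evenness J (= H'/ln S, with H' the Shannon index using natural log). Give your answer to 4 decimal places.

Total N = 2+3+1 = 6, so the proportions are 0.333333, 0.5, 0.166667 (working shown to 6 dp, full precision carried).
H' = −Σ pᵢ ln pᵢ = −((-0.366204) + (-0.346574) + (-0.298627)) = 1.011404.
With S = 3 species, ln S = 1.098612, so J = 1.011404/1.098612 = 0.920620, i.e. 0.9206 to 4 decimal places.

0.9206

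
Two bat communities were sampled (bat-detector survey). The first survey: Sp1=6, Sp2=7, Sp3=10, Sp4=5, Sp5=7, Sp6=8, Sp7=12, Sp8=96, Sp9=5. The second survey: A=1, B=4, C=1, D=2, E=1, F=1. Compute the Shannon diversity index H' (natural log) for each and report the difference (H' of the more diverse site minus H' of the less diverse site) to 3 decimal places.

0.161

The first survey: N=156, proportions 0.038462, 0.044872, 0.064103, 0.032051, 0.044872, 0.051282, 0.076923, 0.615385, 0.032051, giving H' = 1.448924 (working shown to 6 dp, full precision carried).
The second survey: N=10, proportions 0.1, 0.4, 0.1, 0.2, 0.1, 0.1, giving H' = 1.609438.
Difference = |1.448924 − 1.609438| = 0.160514, i.e. 0.161 to 3 decimal places.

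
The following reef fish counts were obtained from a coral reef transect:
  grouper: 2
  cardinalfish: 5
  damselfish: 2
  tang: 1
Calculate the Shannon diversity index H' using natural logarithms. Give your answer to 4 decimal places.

Total N = 2+5+2+1 = 10, so the proportions are 0.2, 0.5, 0.2, 0.1 (working shown to 6 dp, full precision carried).
Each pᵢ ln pᵢ term: 0.2×(-1.609438)=-0.321888, 0.5×(-0.693147)=-0.346574, 0.2×(-1.609438)=-0.321888, 0.1×(-2.302585)=-0.230259.
Sum = -1.220607, so H' = 1.2206.

1.2206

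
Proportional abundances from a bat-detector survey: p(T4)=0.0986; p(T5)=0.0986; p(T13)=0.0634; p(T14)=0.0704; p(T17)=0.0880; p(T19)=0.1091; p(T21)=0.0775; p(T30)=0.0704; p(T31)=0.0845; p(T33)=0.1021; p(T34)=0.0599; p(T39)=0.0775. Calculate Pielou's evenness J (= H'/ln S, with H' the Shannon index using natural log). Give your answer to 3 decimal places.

H' = −Σ pᵢ ln pᵢ = −((-0.22843) + (-0.22843) + (-0.17488) + (-0.18681) + (-0.21388) + (-0.24171) + (-0.19820) + (-0.18681) + (-0.20880) + (-0.23297) + (-0.16862) + (-0.19820)) = 2.46774 (working shown to 5 dp, full precision carried).
With S = 12 species, ln S = 2.48491, so J = 2.46774/2.48491 = 0.99309, i.e. 0.993 to 3 decimal places.

0.993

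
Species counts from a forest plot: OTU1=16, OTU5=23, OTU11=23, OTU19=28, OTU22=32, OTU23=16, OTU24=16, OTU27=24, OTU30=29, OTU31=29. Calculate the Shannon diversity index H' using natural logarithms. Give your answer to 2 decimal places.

Total N = 16+23+23+28+32+16+16+24+29+29 = 236, so the proportions are 0.0678, 0.0975, 0.0975, 0.1186, 0.1356, 0.0678, 0.0678, 0.1017, 0.1229, 0.1229 (working shown to 4 dp, full precision carried).
Each pᵢ ln pᵢ term: 0.0678×(-2.6912)=-0.1825, 0.0975×(-2.3283)=-0.2269, 0.0975×(-2.3283)=-0.2269, 0.1186×(-2.1316)=-0.2529, 0.1356×(-1.9981)=-0.2709, 0.0678×(-2.6912)=-0.1825, 0.0678×(-2.6912)=-0.1825, 0.1017×(-2.2858)=-0.2325, 0.1229×(-2.0965)=-0.2576, 0.1229×(-2.0965)=-0.2576.
Sum = -2.2727, so H' = 2.27.

2.27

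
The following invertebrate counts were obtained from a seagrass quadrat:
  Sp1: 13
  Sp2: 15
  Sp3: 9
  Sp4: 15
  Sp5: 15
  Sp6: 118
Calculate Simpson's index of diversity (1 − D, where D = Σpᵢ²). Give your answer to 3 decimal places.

Total N = 13+15+9+15+15+118 = 185, so the proportions are 0.07027, 0.08108, 0.04865, 0.08108, 0.08108, 0.63784 (working shown to 5 dp, full precision carried).
D = 0.07027² + 0.08108² + 0.04865² + 0.08108² + 0.08108² + 0.63784² = 0.00494 + 0.00657 + 0.00237 + 0.00657 + 0.00657 + 0.40684 = 0.43386.
So 1 − D = 0.56614, i.e. 0.566 to 3 decimal places.

0.566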